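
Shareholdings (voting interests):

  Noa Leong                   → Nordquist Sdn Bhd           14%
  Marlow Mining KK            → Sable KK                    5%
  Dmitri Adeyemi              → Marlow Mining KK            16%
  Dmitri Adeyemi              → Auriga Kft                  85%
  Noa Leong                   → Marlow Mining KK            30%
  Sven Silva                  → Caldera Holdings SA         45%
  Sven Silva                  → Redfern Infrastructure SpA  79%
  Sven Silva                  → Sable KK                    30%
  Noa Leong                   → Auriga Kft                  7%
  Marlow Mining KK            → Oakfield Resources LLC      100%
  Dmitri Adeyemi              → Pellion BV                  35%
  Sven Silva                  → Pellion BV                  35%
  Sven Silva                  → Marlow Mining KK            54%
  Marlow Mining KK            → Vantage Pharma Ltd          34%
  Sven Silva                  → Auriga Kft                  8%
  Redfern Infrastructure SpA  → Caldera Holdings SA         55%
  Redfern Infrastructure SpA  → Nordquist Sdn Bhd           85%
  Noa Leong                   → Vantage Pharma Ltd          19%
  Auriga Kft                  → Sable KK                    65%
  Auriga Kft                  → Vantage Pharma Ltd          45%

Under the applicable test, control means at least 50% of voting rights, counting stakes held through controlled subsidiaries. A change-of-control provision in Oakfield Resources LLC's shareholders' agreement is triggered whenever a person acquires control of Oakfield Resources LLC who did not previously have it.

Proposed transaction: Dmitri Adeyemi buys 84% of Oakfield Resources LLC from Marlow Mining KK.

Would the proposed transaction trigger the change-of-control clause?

The purchase adds only to Dmitri's holdings (Marlow's stake shrinks), so Dmitri is the only person who could newly come to control Oakfield.
Dmitri holds 85% of Auriga, so Dmitri controls Auriga.
Auriga holds 65% of Sable, so Dmitri controls Sable.
Neither Dmitri nor any entity Dmitri controls holds any voting interest in Oakfield.
So before the transaction, Dmitri does not control Oakfield.
After the purchase, Dmitri holds 84% of Oakfield directly, and Marlow's stake falls to 16%.
Dmitri holds 84% of Oakfield, so Dmitri controls Oakfield.
Dmitri did not control Oakfield before and does after, so the clause is triggered.

Yes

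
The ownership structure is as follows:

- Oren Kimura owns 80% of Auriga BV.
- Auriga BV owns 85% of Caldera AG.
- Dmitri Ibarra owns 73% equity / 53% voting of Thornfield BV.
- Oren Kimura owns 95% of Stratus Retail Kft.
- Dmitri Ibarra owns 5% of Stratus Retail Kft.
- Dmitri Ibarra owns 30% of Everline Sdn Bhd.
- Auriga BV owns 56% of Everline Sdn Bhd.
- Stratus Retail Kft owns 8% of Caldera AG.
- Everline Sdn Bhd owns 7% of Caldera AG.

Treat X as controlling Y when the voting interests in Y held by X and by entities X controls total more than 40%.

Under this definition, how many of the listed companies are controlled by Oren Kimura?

Oren holds 80% of Auriga, so Oren controls Auriga.
Oren holds 95% of Stratus, so Oren controls Stratus.
Auriga holds 56% of Everline, so Oren controls Everline.
Everline and Stratus and Auriga together hold 7% + 8% + 85% = 100% of Caldera, so Oren controls Caldera.
No other company's threshold is met.
Oren controls 4 companies.

4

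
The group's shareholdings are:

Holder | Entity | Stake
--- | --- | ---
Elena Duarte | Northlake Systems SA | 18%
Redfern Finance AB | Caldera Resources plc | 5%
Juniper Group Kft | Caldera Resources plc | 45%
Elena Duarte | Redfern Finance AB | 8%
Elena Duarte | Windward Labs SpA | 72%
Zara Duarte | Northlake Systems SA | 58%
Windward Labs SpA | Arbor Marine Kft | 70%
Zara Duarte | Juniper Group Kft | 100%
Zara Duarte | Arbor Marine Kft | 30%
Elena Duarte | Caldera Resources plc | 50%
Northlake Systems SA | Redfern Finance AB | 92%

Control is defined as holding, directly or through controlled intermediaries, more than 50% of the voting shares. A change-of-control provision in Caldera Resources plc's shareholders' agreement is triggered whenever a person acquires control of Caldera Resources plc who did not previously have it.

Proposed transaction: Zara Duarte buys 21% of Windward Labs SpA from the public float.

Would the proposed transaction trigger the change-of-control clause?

The purchase changes only Zara's holdings, so Zara is the only person who could newly come to control Caldera.
Zara holds 58% of Northlake, so Zara controls Northlake.
Zara holds 100% of Juniper, so Zara controls Juniper.
Northlake holds 92% of Redfern, so Zara controls Redfern.
In Caldera, Zara's side holds only 45% + 5% = 50%, not > 50%.
So before the transaction, Zara does not control Caldera.
After the purchase, Zara holds 21% of Windward directly.
Zara's side now holds 21% of Windward, not > 50%, so Zara still does not control Windward.
After the transaction, Zara's side holds 45% + 5% = 50% of Caldera, not > 50%, so Zara still does not control Caldera.
No new person acquires control, so the clause is not triggered.

No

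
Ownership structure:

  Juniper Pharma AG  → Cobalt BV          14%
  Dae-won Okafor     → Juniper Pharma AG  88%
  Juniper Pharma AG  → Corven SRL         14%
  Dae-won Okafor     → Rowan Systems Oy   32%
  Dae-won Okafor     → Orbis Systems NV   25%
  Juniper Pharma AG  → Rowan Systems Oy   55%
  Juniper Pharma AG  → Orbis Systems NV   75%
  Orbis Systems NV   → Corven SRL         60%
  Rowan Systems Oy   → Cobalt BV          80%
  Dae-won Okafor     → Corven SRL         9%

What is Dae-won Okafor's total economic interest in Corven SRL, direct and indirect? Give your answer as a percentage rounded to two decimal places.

Dae-won reaches Corven along 4 paths.
Via Juniper → Orbis: 88% × 75% × 60% = 39.6%.
Via Orbis: 25% × 60% = 15%.
Via Juniper: 88% × 14% = 12.32%.
Direct stake: 9% = 9%.
Total: 39.6% + 15% + 12.32% + 9% = 75.92%.

75.92%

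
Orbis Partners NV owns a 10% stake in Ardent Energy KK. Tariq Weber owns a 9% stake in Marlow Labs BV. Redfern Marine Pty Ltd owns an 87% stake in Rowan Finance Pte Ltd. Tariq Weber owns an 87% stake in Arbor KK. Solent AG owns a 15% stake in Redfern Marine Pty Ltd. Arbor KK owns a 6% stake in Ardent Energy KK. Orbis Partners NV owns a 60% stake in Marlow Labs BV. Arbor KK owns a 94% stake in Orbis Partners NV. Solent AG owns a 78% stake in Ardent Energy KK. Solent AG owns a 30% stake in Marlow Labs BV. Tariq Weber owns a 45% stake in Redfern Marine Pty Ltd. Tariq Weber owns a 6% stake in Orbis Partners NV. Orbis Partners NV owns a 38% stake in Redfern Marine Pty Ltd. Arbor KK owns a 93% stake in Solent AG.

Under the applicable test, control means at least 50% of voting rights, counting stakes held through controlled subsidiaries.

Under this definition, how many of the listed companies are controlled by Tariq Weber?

Tariq holds 87% of Arbor, so Tariq controls Arbor.
Arbor holds 93% of Solent, so Tariq controls Solent.
Tariq and Arbor together hold 6% + 94% = 100% of Orbis, so Tariq controls Orbis.
Orbis and Solent and Arbor together hold 10% + 78% + 6% = 94% of Ardent, so Tariq controls Ardent.
Tariq and Orbis and Solent together hold 45% + 38% + 15% = 98% of Redfern, so Tariq controls Redfern.
Redfern holds 87% of Rowan, so Tariq controls Rowan.
Tariq and Orbis and Solent together hold 9% + 60% + 30% = 99% of Marlow, so Tariq controls Marlow.
Tariq controls 7 companies.

7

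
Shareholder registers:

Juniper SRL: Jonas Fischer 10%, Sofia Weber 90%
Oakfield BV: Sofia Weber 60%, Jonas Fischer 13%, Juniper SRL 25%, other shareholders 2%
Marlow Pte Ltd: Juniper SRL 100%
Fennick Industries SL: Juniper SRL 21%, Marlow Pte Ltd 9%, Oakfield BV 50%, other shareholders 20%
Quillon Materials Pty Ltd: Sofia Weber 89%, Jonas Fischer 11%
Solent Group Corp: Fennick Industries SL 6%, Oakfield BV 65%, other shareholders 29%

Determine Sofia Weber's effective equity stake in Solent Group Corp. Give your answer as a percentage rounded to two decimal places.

Sofia reaches Solent along 6 paths.
Via Juniper → Fennick: 90% × 21% × 6% = 1.134%.
Via Juniper → Marlow → Fennick: 90% × 100% × 9% × 6% = 0.486%.
Via Oakfield → Fennick: 60% × 50% × 6% = 1.8%.
Via Juniper → Oakfield → Fennick: 90% × 25% × 50% × 6% = 0.675%.
Via Oakfield: 60% × 65% = 39%.
Via Juniper → Oakfield: 90% × 25% × 65% = 14.625%.
Total: 1.134% + 0.486% + 1.8% + 0.675% + 39% + 14.625% = 57.72%.

57.72%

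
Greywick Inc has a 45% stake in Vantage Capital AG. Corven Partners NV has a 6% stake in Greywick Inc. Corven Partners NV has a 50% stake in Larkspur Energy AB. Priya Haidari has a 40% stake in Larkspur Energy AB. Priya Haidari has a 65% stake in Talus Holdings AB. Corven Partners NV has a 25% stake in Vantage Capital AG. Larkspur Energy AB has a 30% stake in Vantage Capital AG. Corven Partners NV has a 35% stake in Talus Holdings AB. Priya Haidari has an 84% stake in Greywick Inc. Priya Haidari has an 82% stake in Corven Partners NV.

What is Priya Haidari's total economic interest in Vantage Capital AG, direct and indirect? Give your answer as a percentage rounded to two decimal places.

84.81%

Priya reaches Vantage along 5 paths.
Via Corven → Greywick: 82% × 6% × 45% = 2.214%.
Via Greywick: 84% × 45% = 37.8%.
Via Corven → Larkspur: 82% × 50% × 30% = 12.3%.
Via Larkspur: 40% × 30% = 12%.
Via Corven: 82% × 25% = 20.5%.
Total: 2.214% + 37.8% + 12.3% + 12% + 20.5% = 84.814%.
Rounded: 84.81%.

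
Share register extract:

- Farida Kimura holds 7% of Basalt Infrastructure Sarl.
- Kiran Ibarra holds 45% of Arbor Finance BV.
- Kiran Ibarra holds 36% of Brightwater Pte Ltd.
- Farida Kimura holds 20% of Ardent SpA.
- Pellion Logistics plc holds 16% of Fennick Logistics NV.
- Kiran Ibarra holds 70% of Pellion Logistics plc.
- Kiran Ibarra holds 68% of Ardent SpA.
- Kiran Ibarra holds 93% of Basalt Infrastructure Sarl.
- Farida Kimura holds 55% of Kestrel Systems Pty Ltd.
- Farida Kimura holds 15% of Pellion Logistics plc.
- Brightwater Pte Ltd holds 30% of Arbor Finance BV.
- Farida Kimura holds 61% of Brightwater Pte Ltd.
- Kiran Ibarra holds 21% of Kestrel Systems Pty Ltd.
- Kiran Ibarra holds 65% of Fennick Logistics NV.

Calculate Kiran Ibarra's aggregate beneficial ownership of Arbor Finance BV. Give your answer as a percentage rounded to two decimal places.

Kiran reaches Arbor along 2 paths.
Direct stake: 45% = 45%.
Via Brightwater: 36% × 30% = 10.8%.
Total: 45% + 10.8% = 55.8%.
Rounded: 55.80%.

55.80%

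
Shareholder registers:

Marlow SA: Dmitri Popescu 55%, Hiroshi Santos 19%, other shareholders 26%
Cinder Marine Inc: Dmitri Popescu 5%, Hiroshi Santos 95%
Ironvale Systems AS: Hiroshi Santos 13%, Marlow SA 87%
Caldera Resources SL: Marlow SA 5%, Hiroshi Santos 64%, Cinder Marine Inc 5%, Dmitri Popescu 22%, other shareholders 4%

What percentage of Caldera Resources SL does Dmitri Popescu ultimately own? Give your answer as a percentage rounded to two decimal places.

25.00%

Dmitri reaches Caldera along 3 paths.
Via Marlow: 55% × 5% = 2.75%.
Via Cinder: 5% × 5% = 0.25%.
Direct stake: 22% = 22%.
Total: 2.75% + 0.25% + 22% = 25%.
Rounded: 25.00%.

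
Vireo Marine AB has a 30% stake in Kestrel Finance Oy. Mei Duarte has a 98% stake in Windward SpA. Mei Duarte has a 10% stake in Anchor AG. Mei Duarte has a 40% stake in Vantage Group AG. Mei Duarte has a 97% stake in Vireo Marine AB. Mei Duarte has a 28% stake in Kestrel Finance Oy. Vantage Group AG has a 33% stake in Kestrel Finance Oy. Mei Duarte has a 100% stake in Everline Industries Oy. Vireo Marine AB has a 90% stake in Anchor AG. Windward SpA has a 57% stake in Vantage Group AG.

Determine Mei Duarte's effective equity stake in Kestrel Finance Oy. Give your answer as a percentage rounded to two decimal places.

Mei reaches Kestrel along 4 paths.
Via Vantage: 40% × 33% = 13.2%.
Via Windward → Vantage: 98% × 57% × 33% = 18.4338%.
Direct stake: 28% = 28%.
Via Vireo: 97% × 30% = 29.1%.
Total: 13.2% + 18.4338% + 28% + 29.1% = 88.7338%.
Rounded: 88.73%.

88.73%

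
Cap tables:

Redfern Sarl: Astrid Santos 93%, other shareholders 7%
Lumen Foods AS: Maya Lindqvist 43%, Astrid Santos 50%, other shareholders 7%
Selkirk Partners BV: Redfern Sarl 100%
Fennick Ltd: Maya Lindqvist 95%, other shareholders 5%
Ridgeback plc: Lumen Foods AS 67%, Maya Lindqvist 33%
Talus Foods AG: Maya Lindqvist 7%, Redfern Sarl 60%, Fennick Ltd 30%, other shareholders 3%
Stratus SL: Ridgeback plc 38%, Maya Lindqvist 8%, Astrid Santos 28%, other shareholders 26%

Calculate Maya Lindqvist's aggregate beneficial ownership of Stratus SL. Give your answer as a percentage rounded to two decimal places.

Maya reaches Stratus along 3 paths.
Via Lumen → Ridgeback: 43% × 67% × 38% = 10.9478%.
Via Ridgeback: 33% × 38% = 12.54%.
Direct stake: 8% = 8%.
Total: 10.9478% + 12.54% + 8% = 31.4878%.
Rounded: 31.49%.

31.49%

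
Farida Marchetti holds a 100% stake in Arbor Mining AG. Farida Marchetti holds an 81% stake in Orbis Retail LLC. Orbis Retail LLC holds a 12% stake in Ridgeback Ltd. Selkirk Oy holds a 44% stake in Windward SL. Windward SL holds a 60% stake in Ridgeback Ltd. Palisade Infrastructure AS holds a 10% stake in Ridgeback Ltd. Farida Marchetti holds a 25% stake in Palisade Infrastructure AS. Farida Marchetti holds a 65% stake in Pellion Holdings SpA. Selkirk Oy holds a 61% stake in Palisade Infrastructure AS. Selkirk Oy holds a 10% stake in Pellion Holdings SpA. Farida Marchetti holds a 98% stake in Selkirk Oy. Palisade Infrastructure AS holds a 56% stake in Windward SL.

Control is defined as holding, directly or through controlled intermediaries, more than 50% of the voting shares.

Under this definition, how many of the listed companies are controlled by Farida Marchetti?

Farida holds 98% of Selkirk, so Farida controls Selkirk.
Farida holds 81% of Orbis, so Farida controls Orbis.
Selkirk and Farida together hold 61% + 25% = 86% of Palisade, so Farida controls Palisade.
Farida holds 100% of Arbor, so Farida controls Arbor.
Selkirk and Palisade together hold 44% + 56% = 100% of Windward, so Farida controls Windward.
Orbis and Windward and Palisade together hold 12% + 60% + 10% = 82% of Ridgeback, so Farida controls Ridgeback.
Farida and Selkirk together hold 65% + 10% = 75% of Pellion, so Farida controls Pellion.
Farida controls 7 companies.

7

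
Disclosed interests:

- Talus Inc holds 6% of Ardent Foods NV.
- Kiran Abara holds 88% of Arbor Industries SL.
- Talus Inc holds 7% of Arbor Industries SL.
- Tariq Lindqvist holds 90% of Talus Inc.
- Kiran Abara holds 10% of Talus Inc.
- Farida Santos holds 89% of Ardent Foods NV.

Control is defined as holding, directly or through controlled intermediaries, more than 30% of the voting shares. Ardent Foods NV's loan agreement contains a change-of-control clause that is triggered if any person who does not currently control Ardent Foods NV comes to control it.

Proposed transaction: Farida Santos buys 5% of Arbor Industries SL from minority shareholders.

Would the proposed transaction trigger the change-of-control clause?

The purchase changes only Farida's holdings, so Farida is the only person who could newly come to control Ardent.
Farida holds 89% of Ardent, so Farida controls Ardent.
So Farida already controls Ardent before the transaction.
After the purchase, Farida holds 5% of Arbor directly.
Farida controlled Ardent already, so this is not a new person acquiring control; every other person's position is unchanged or reduced.
No new person acquires control, so the clause is not triggered.

No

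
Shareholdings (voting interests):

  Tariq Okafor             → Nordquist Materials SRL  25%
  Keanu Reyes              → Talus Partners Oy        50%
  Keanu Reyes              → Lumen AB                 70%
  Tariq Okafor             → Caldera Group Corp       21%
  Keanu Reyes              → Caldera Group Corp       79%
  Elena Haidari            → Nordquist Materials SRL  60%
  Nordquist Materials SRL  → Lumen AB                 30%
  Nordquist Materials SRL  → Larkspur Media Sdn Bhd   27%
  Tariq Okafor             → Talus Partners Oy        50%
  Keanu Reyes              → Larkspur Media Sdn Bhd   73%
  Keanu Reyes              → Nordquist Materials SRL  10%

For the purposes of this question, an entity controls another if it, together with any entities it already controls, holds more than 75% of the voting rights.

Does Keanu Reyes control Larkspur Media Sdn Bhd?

No

Keanu holds 79% of Caldera, so Keanu controls Caldera.
In Larkspur, Keanu's side holds only 73%, not > 75%.
So Keanu does not control Larkspur.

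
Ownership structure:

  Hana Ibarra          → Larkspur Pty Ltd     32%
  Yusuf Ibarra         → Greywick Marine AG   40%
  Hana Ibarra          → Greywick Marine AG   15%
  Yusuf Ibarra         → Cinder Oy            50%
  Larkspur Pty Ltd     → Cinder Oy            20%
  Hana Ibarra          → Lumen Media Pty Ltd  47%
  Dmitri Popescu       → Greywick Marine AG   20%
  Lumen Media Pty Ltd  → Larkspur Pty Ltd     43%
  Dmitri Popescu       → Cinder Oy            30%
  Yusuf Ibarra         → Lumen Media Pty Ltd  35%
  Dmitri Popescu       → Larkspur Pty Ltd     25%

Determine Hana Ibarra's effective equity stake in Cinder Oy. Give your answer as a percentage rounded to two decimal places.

10.44%

Hana reaches Cinder along 2 paths.
Via Larkspur: 32% × 20% = 6.4%.
Via Lumen → Larkspur: 47% × 43% × 20% = 4.042%.
Total: 6.4% + 4.042% = 10.442%.
Rounded: 10.44%.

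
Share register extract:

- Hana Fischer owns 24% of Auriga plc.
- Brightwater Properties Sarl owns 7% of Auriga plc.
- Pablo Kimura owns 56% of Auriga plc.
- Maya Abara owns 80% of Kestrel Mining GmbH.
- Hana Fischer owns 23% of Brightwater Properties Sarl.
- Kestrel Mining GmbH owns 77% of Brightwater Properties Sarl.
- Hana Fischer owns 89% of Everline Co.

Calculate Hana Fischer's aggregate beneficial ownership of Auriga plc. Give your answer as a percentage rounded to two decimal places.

25.61%

Hana reaches Auriga along 2 paths.
Direct stake: 24% = 24%.
Via Brightwater: 23% × 7% = 1.61%.
Total: 24% + 1.61% = 25.61%.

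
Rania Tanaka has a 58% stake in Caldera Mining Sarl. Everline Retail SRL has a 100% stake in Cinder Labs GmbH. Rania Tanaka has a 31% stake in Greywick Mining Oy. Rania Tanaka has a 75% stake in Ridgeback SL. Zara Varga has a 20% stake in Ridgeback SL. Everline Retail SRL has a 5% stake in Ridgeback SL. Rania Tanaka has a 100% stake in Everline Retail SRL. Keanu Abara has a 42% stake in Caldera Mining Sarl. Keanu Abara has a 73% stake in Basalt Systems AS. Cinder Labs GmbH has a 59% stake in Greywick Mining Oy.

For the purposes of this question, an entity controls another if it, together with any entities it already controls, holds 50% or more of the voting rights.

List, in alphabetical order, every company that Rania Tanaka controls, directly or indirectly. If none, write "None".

Caldera Mining Sarl, Cinder Labs GmbH, Everline Retail SRL, Greywick Mining Oy, Ridgeback SL

Rania holds 100% of Everline, so Rania controls Everline.
Rania and Everline together hold 75% + 5% = 80% of Ridgeback, so Rania controls Ridgeback.
Rania holds 58% of Caldera, so Rania controls Caldera.
Everline holds 100% of Cinder, so Rania controls Cinder.
Rania and Cinder together hold 31% + 59% = 90% of Greywick, so Rania controls Greywick.
No other company's threshold is met.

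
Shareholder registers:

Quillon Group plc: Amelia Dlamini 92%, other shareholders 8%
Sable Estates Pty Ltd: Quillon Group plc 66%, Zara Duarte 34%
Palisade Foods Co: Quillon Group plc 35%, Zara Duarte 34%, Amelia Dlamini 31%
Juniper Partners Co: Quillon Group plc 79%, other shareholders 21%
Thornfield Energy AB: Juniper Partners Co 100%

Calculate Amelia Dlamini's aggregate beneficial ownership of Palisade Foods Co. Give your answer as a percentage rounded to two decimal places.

63.20%

Amelia reaches Palisade along 2 paths.
Via Quillon: 92% × 35% = 32.2%.
Direct stake: 31% = 31%.
Total: 32.2% + 31% = 63.2%.
Rounded: 63.20%.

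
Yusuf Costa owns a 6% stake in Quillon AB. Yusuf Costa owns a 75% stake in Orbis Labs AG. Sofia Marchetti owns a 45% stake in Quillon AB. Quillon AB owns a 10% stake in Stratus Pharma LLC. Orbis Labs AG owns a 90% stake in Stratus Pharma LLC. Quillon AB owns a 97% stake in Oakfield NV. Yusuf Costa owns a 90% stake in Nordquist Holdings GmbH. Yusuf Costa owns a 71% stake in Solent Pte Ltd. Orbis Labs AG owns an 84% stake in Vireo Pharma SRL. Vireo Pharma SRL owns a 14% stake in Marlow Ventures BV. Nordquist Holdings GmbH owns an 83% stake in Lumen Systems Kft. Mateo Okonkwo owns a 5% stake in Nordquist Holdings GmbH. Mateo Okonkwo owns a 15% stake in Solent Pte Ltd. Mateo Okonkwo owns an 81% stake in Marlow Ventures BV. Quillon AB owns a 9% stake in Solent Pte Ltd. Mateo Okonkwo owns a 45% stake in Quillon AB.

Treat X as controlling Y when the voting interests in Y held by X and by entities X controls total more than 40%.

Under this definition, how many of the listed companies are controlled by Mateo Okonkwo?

3

Mateo holds 45% of Quillon, so Mateo controls Quillon.
Quillon holds 97% of Oakfield, so Mateo controls Oakfield.
Mateo holds 81% of Marlow, so Mateo controls Marlow.
No other company's threshold is met.
Mateo controls 3 companies.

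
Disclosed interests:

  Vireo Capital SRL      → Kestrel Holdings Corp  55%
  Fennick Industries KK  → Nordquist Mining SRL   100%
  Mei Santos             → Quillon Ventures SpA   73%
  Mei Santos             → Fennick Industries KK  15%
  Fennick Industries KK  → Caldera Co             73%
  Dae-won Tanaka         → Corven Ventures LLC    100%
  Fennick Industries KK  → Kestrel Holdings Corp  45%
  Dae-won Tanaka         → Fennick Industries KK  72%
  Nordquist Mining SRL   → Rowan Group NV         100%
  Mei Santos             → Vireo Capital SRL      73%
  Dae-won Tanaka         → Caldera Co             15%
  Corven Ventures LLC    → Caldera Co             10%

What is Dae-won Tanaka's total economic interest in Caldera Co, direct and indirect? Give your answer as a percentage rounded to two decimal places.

77.56%

Dae-won reaches Caldera along 3 paths.
Direct stake: 15% = 15%.
Via Fennick: 72% × 73% = 52.56%.
Via Corven: 100% × 10% = 10%.
Total: 15% + 52.56% + 10% = 77.56%.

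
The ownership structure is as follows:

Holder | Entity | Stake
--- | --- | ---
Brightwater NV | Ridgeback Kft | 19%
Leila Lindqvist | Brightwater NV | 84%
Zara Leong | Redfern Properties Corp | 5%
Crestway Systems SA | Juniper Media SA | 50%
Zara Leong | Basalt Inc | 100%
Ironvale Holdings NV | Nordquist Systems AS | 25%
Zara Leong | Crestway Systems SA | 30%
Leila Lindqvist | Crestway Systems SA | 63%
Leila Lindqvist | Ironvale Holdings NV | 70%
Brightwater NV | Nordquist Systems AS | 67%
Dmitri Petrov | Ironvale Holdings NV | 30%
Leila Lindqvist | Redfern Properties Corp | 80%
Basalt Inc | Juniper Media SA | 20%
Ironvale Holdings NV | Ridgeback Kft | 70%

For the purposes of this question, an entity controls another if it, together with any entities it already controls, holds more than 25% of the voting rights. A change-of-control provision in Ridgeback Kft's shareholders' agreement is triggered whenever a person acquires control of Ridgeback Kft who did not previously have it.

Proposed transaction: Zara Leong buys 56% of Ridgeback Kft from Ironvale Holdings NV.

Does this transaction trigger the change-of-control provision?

Yes

The purchase adds only to Zara's holdings (Ironvale's stake shrinks), so Zara is the only person who could newly come to control Ridgeback.
Zara holds 30% of Crestway, so Zara controls Crestway.
Zara holds 100% of Basalt, so Zara controls Basalt.
Crestway and Basalt together hold 50% + 20% = 70% of Juniper, so Zara controls Juniper.
Neither Zara nor any entity Zara controls holds any voting interest in Ridgeback.
So before the transaction, Zara does not control Ridgeback.
After the purchase, Zara holds 56% of Ridgeback directly, and Ironvale's stake falls to 14%.
Zara holds 56% of Ridgeback, so Zara controls Ridgeback.
Zara did not control Ridgeback before and does after, so the clause is triggered.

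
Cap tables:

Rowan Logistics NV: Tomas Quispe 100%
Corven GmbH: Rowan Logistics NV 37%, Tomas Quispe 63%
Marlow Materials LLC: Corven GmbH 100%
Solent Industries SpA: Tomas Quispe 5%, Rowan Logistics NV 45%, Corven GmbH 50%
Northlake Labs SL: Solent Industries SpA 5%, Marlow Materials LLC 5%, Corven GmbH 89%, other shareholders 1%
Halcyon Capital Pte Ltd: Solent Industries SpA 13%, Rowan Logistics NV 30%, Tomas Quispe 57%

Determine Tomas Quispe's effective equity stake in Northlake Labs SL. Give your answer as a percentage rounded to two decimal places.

Tomas reaches Northlake along 8 paths.
Via Solent: 5% × 5% = 0.25%.
Via Rowan → Solent: 100% × 45% × 5% = 2.25%.
Via Rowan → Corven → Solent: 100% × 37% × 50% × 5% = 0.925%.
Via Corven → Solent: 63% × 50% × 5% = 1.575%.
Via Rowan → Corven → Marlow: 100% × 37% × 100% × 5% = 1.85%.
Via Corven → Marlow: 63% × 100% × 5% = 3.15%.
Via Rowan → Corven: 100% × 37% × 89% = 32.93%.
Via Corven: 63% × 89% = 56.07%.
Total: 0.25% + 2.25% + 0.925% + 1.575% + 1.85% + 3.15% + 32.93% + 56.07% = 99%.
Rounded: 99.00%.

99.00%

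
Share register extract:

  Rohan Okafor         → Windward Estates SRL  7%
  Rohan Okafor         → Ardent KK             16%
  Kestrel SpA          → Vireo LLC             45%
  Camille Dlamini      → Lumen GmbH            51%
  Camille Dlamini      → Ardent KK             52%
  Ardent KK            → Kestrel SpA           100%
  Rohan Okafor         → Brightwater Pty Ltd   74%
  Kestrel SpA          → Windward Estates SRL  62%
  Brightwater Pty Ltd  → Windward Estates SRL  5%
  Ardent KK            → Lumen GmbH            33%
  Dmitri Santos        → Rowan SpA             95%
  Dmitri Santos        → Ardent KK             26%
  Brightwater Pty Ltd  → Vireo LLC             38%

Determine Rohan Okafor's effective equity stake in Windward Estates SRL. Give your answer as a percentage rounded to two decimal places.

Rohan reaches Windward along 3 paths.
Via Brightwater: 74% × 5% = 3.7%.
Via Ardent → Kestrel: 16% × 100% × 62% = 9.92%.
Direct stake: 7% = 7%.
Total: 3.7% + 9.92% + 7% = 20.62%.

20.62%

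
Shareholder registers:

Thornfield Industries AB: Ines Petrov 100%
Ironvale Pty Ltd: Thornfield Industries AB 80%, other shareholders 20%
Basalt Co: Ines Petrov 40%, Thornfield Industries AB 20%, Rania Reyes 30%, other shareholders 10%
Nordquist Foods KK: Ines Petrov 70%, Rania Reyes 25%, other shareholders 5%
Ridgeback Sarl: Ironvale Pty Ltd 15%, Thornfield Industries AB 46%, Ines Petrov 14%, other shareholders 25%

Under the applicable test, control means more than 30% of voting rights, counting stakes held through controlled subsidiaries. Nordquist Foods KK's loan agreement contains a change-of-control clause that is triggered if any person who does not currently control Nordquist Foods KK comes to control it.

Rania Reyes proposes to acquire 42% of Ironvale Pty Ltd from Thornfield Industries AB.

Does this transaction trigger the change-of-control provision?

The purchase adds only to Rania's holdings (Thornfield's stake shrinks), so Rania is the only person who could newly come to control Nordquist.
Rania's largest direct stake is 30% in Basalt, which does not meet the threshold, so Rania controls no company.
In Nordquist, Rania's side holds only 25%, not > 30%.
So before the transaction, Rania does not control Nordquist.
After the purchase, Rania holds 42% of Ironvale directly, and Thornfield's stake falls to 38%.
Rania holds 42% of Ironvale, so Rania controls Ironvale.
After the transaction, Rania's side holds 25% of Nordquist, not > 30%, so Rania still does not control Nordquist.
No new person acquires control, so the clause is not triggered.

No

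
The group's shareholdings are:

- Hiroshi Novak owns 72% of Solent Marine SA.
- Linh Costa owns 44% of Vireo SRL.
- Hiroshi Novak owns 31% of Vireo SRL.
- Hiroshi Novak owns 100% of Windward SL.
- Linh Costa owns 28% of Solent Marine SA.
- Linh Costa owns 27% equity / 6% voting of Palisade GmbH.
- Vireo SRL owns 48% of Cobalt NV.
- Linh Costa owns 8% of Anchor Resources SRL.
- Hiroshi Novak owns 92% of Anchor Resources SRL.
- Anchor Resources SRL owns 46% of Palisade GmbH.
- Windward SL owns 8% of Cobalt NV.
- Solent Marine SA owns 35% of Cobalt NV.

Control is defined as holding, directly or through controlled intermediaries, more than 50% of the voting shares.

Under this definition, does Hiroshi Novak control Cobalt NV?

Hiroshi holds 72% of Solent, so Hiroshi controls Solent.
Hiroshi holds 92% of Anchor, so Hiroshi controls Anchor.
Hiroshi holds 100% of Windward, so Hiroshi controls Windward.
In Cobalt, Hiroshi's side holds only 35% + 8% = 43%, not > 50%.
So Hiroshi does not control Cobalt.

No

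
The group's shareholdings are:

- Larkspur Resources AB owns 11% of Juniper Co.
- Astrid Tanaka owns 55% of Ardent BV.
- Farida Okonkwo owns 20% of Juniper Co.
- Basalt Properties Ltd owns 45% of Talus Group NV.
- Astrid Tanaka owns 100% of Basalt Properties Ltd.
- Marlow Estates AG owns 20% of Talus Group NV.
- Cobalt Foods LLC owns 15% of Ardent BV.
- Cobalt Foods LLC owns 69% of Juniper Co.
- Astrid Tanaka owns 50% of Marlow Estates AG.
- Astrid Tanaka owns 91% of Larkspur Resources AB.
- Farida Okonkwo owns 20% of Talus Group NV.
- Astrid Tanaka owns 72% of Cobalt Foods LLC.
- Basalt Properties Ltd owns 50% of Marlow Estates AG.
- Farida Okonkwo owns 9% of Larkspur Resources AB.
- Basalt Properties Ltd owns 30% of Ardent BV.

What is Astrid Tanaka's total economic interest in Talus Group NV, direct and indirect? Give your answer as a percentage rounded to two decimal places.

Astrid reaches Talus along 3 paths.
Via Marlow: 50% × 20% = 10%.
Via Basalt → Marlow: 100% × 50% × 20% = 10%.
Via Basalt: 100% × 45% = 45%.
Total: 10% + 10% + 45% = 65%.
Rounded: 65.00%.

65.00%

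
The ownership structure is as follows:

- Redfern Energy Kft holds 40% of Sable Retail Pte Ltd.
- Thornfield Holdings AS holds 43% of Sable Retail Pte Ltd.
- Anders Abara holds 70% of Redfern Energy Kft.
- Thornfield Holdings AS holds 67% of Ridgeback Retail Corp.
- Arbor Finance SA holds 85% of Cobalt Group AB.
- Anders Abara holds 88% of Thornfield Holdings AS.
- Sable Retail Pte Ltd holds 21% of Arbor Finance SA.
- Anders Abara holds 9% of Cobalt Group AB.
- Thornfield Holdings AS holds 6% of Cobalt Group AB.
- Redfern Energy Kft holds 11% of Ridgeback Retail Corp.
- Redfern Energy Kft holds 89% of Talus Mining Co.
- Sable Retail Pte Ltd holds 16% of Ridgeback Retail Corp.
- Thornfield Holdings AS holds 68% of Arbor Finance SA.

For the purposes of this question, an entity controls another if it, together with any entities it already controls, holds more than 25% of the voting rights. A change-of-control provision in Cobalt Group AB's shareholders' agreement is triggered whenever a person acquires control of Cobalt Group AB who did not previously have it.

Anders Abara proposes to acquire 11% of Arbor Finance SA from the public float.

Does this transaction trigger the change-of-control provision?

No

The purchase changes only Anders's holdings, so Anders is the only person who could newly come to control Cobalt.
Anders holds 70% of Redfern, so Anders controls Redfern.
Anders holds 88% of Thornfield, so Anders controls Thornfield.
Redfern and Thornfield together hold 40% + 43% = 83% of Sable, so Anders controls Sable.
Thornfield and Sable together hold 68% + 21% = 89% of Arbor, so Anders controls Arbor.
Thornfield and Arbor and Anders together hold 6% + 85% + 9% = 100% of Cobalt, so Anders controls Cobalt.
So Anders already controls Cobalt before the transaction.
After the purchase, Anders holds 11% of Arbor directly.
Anders controlled Cobalt already, so this is not a new person acquiring control; every other person's position is unchanged or reduced.
No new person acquires control, so the clause is not triggered.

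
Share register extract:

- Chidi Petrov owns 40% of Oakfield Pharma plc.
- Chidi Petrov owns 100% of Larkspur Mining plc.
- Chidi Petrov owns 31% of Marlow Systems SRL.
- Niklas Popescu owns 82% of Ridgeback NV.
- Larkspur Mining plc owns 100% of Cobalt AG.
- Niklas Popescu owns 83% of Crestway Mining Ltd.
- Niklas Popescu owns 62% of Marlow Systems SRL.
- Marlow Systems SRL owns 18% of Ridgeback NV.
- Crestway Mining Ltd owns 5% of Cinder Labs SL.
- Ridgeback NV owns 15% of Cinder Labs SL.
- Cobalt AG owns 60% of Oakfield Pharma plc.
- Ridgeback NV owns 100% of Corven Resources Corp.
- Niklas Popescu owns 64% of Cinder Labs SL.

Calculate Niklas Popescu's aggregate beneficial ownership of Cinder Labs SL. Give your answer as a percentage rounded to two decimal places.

Niklas reaches Cinder along 4 paths.
Via Ridgeback: 82% × 15% = 12.3%.
Via Marlow → Ridgeback: 62% × 18% × 15% = 1.674%.
Via Crestway: 83% × 5% = 4.15%.
Direct stake: 64% = 64%.
Total: 12.3% + 1.674% + 4.15% + 64% = 82.124%.
Rounded: 82.12%.

82.12%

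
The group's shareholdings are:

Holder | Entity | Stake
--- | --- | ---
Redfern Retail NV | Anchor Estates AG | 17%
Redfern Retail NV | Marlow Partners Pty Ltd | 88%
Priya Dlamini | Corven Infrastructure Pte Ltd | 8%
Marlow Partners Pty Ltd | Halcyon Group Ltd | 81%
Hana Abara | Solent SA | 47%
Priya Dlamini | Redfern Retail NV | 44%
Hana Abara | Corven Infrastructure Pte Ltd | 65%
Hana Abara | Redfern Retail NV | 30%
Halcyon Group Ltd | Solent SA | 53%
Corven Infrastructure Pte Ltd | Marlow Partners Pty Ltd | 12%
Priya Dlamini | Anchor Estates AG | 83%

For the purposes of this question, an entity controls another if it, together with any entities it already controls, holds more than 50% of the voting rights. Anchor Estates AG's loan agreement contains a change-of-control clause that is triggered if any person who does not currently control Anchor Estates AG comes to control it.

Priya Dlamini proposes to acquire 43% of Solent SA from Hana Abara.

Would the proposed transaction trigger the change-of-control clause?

The purchase adds only to Priya's holdings (Hana's stake shrinks), so Priya is the only person who could newly come to control Anchor.
Priya holds 83% of Anchor, so Priya controls Anchor.
So Priya already controls Anchor before the transaction.
After the purchase, Priya holds 43% of Solent directly, and Hana's stake falls to 4%.
Priya controlled Anchor already, so this is not a new person acquiring control; every other person's position is unchanged or reduced.
No new person acquires control, so the clause is not triggered.

No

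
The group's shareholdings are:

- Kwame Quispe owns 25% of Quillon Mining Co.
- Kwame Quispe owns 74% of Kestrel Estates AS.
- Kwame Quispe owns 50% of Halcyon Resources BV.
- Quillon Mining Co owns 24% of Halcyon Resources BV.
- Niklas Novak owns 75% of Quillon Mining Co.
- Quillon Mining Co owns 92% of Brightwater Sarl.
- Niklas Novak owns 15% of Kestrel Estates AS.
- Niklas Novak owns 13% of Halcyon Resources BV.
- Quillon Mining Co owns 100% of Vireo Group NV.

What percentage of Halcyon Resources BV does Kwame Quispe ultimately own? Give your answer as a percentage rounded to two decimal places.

56.00%

Kwame reaches Halcyon along 2 paths.
Direct stake: 50% = 50%.
Via Quillon: 25% × 24% = 6%.
Total: 50% + 6% = 56%.
Rounded: 56.00%.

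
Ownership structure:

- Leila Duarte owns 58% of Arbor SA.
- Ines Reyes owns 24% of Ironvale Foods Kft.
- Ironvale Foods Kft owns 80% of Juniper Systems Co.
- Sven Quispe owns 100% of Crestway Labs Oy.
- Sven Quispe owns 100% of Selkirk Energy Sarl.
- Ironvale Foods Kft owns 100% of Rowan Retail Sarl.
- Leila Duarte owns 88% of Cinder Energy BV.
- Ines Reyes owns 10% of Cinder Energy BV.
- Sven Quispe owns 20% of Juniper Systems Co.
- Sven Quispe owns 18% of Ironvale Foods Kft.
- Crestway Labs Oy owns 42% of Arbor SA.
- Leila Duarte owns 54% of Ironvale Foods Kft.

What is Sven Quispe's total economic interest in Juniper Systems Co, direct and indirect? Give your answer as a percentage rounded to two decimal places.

34.40%

Sven reaches Juniper along 2 paths.
Direct stake: 20% = 20%.
Via Ironvale: 18% × 80% = 14.4%.
Total: 20% + 14.4% = 34.4%.
Rounded: 34.40%.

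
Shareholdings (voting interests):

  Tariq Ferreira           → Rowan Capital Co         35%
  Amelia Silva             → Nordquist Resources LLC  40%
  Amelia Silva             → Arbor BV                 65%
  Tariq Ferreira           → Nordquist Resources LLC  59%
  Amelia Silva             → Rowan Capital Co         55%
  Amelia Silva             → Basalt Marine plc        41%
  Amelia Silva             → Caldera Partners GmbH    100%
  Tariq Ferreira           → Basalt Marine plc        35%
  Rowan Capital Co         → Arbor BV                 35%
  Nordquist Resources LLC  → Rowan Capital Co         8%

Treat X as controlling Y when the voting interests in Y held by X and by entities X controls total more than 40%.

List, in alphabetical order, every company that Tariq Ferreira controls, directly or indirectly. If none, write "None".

Nordquist Resources LLC, Rowan Capital Co

Tariq holds 59% of Nordquist, so Tariq controls Nordquist.
Tariq and Nordquist together hold 35% + 8% = 43% of Rowan, so Tariq controls Rowan.
No other company's threshold is met.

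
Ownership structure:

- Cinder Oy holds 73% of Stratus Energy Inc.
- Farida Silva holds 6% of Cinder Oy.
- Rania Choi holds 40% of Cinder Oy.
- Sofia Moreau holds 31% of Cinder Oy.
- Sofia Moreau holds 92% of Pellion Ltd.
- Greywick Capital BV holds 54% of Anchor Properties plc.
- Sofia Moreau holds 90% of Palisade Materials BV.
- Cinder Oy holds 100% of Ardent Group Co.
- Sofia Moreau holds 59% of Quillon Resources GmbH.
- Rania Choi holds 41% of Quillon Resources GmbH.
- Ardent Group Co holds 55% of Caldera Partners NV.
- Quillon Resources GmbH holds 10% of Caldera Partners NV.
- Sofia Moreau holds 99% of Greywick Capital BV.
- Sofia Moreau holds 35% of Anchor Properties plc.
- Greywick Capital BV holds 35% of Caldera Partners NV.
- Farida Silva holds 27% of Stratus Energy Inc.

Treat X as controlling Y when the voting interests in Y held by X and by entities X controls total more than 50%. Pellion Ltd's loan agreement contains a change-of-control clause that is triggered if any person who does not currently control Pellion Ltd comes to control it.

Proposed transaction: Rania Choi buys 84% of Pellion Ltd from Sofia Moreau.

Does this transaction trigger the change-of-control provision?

Yes

The purchase adds only to Rania's holdings (Sofia's stake shrinks), so Rania is the only person who could newly come to control Pellion.
Rania's largest direct stake is 41% in Quillon, which does not meet the threshold, so Rania controls no company.
Neither Rania nor any entity Rania controls holds any voting interest in Pellion.
So before the transaction, Rania does not control Pellion.
After the purchase, Rania holds 84% of Pellion directly, and Sofia's stake falls to 8%.
Rania holds 84% of Pellion, so Rania controls Pellion.
Rania did not control Pellion before and does after, so the clause is triggered.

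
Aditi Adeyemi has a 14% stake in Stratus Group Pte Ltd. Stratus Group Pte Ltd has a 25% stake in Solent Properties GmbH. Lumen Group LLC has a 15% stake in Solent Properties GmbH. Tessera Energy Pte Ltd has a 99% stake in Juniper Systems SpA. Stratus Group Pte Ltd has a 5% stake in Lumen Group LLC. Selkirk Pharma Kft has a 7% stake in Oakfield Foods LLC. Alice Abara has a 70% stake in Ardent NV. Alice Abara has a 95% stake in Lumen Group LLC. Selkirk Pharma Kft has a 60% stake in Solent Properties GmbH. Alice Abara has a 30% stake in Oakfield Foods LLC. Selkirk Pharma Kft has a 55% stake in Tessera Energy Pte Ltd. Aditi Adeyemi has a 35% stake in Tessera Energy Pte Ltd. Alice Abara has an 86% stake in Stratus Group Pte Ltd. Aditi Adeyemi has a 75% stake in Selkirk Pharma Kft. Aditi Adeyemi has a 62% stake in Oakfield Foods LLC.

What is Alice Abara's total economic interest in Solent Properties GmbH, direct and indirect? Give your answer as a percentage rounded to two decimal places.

Alice reaches Solent along 3 paths.
Via Stratus: 86% × 25% = 21.5%.
Via Stratus → Lumen: 86% × 5% × 15% = 0.645%.
Via Lumen: 95% × 15% = 14.25%.
Total: 21.5% + 0.645% + 14.25% = 36.395%.
Rounded: 36.40%.

36.40%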